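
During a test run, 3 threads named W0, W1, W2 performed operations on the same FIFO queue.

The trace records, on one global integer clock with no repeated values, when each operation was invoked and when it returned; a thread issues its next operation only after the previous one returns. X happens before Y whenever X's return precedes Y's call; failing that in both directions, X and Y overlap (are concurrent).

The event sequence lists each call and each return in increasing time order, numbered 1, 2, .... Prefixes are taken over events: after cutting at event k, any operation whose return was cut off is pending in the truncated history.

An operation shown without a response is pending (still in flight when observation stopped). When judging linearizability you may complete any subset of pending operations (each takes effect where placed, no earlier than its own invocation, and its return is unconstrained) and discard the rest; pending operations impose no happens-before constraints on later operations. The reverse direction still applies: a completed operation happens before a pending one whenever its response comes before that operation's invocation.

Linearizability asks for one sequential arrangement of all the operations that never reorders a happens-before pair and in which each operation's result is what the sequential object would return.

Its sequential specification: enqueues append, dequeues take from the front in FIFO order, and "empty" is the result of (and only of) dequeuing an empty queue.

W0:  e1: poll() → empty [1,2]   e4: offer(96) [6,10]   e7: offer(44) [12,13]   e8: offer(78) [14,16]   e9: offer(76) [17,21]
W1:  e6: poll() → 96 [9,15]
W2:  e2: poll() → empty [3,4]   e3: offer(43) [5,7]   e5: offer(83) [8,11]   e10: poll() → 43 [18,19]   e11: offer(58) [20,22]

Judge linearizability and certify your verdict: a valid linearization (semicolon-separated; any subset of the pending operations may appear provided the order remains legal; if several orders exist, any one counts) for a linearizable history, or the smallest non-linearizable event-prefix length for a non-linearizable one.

linearizable — witness: e1; e2; e4; e3; e5; e6; e7; e8; e9; e10; e11

1. e1 poll() → empty, leaving queue <>
2. e2 poll() → empty, leaving queue <>
3. e4 offer(96), leaving queue <96>
4. e3 offer(43), leaving queue <96,43>
5. e5 offer(83), leaving queue <96,43,83>
6. e6 poll() → 96, leaving queue <43,83>
7. e7 offer(44), leaving queue <43,83,44>
8. e8 offer(78), leaving queue <43,83,44,78>
9. e9 offer(76), leaving queue <43,83,44,78,76>
10. e10 poll() → 43, leaving queue <83,44,78,76>
11. e11 offer(58), leaving queue <83,44,78,76,58>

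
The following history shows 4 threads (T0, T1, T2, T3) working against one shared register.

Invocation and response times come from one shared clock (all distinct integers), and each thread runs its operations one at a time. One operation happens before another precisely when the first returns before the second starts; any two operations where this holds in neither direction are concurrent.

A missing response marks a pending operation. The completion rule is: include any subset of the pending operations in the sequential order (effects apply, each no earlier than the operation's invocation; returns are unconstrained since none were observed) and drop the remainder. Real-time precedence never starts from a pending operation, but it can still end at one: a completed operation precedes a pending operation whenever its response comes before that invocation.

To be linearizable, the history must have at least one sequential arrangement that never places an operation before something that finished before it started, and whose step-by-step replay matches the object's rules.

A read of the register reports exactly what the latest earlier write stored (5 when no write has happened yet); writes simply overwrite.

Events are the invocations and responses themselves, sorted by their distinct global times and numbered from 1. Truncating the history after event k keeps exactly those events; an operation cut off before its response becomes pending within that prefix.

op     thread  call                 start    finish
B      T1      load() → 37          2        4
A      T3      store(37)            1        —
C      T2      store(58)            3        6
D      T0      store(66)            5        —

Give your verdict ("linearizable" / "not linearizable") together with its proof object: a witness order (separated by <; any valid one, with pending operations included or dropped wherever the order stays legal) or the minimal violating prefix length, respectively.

linearizable — witness: A < B < C

after step 1 (A store(37) (pending, included)): value 37
after step 2 (B load() → 37): value 37
after step 3 (C store(58)): value 58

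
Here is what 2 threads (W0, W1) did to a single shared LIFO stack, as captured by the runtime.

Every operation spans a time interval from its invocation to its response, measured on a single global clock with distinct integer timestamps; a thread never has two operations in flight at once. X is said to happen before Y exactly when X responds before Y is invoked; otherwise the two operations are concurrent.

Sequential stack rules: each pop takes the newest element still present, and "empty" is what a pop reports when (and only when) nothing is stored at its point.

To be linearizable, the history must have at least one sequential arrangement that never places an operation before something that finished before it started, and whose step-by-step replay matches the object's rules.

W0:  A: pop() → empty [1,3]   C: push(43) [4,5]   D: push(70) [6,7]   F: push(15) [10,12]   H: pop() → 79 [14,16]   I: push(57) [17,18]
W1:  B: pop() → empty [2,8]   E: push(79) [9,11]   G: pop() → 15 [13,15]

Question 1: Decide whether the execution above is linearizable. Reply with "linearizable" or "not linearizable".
linearizable

one valid linearization: A, B, C, D, E, F, G, H, I
step 1: A pop() → empty — stack <>
step 2: B pop() → empty — stack <>
step 3: C push(43) — stack <43>
step 4: D push(70) — stack <43,70>
step 5: E push(79) — stack <43,70,79>
step 6: F push(15) — stack <43,70,79,15>
step 7: G pop() → 15 — stack <43,70,79>
step 8: H pop() → 79 — stack <43,70>
step 9: I push(57) — stack <43,70,57>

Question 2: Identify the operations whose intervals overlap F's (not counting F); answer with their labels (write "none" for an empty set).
Answer: E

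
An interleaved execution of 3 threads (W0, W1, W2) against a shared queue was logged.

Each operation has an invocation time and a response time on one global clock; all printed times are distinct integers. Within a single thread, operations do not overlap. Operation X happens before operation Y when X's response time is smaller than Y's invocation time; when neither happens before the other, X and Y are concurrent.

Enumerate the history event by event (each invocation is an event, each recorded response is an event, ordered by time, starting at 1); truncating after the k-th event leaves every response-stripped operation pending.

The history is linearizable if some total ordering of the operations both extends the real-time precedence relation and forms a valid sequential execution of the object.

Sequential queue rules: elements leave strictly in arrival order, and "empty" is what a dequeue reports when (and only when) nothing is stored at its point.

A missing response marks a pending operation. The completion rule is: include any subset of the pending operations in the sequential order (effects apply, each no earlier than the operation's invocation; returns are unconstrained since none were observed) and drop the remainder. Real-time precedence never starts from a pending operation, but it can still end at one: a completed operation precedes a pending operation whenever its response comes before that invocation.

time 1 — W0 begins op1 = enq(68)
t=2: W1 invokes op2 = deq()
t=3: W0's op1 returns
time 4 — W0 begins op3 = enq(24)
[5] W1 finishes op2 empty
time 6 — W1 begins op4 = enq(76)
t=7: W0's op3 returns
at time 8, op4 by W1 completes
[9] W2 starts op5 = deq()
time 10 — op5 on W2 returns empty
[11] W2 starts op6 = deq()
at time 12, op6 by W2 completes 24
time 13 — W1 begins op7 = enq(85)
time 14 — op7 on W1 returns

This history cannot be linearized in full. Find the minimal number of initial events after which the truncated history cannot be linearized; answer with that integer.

10

events 1..9 are linearizable, e.g. via op2, op1, op3, op4:
step 1: op2 deq() → empty — queue <>
step 2: op1 enq(68) — queue <68>
step 3: op3 enq(24) — queue <68,24>
step 4: op4 enq(76) — queue <68,24,76>
adding event 10 (op5 responds at 10) leaves no legal real-time order
for example op1, op2, op3, op4, op5 fails at step 2: op2 deq() → empty is not legal there
for example op1, op2, op4, op3, op5 fails at step 2: op2 deq() → empty is not legal there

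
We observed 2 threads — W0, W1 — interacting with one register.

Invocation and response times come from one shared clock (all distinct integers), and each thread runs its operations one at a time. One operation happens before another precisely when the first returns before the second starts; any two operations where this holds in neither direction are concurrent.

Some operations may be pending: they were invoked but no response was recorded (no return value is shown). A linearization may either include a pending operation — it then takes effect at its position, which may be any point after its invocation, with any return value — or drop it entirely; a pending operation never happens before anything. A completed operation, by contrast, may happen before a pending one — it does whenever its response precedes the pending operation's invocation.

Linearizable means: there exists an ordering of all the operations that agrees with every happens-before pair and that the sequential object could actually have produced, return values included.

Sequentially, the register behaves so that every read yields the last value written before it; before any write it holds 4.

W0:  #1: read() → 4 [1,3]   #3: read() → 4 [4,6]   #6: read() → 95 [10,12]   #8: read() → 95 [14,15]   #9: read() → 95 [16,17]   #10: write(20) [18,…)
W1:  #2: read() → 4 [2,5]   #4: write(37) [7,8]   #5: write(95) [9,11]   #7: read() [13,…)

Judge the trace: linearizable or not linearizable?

a witness: #1, #2, #3, #4, #5, #6, #7, #8, #9
step 1: #1 read() → 4 — value 4
step 2: #2 read() → 4 — value 4
step 3: #3 read() → 4 — value 4
step 4: #4 write(37) — value 37
step 5: #5 write(95) — value 95
step 6: #6 read() → 95 — value 95
step 7: #7 read() (pending, included) — value 95
step 8: #8 read() → 95 — value 95
step 9: #9 read() → 95 — value 95

linearizable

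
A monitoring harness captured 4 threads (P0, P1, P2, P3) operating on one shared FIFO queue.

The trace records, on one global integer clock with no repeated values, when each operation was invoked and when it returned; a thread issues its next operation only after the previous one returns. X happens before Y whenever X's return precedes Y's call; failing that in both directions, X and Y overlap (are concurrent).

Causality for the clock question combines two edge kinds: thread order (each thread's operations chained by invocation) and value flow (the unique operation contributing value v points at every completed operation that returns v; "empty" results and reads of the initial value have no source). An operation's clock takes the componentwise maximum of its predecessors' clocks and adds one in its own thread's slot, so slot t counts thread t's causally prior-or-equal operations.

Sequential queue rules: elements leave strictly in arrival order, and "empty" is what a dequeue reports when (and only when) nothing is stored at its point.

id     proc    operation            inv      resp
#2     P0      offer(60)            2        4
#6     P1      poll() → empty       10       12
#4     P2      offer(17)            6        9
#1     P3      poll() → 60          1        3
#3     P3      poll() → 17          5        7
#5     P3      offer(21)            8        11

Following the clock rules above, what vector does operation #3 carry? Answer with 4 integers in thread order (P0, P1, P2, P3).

(1, 0, 1, 2)

invoked at 6, #4 has no predecessors; its own P2 bump gives (0, 0, 1, 0)
invoked at 10, #6 has no predecessors; its own P1 bump gives (0, 1, 0, 0)
invoked at 2, #2 has no predecessors; its own P0 bump gives (1, 0, 0, 0)
#1, invoked 1, takes VC(#2)=(1, 0, 0, 0) under max, adds 1 for P3 → (1, 0, 0, 1)
#3, invoked 5, takes VC(#1)=(1, 0, 0, 1), VC(#4)=(0, 0, 1, 0) under max, adds 1 for P3 → (1, 0, 1, 2)
#5, invoked 8, takes VC(#3)=(1, 0, 1, 2) under max, adds 1 for P3 → (1, 0, 1, 3)
target: VC(#3) = (1, 0, 1, 2)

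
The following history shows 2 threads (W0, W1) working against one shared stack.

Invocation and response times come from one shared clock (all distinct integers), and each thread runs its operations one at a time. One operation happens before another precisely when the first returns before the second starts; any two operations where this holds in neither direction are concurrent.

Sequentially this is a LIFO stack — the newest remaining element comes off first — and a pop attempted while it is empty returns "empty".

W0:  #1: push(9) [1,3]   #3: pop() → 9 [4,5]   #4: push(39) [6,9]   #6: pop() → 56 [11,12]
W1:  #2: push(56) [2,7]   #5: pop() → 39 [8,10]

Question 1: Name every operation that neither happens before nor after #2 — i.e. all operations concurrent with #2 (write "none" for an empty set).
#2 runs from 2 to 7; window-overlapping ops are concurrent
#1 [1,3]: concurrent
#3 [4,5]: concurrent
#4 [6,9]: concurrent
#5 [8,10]: after
#6 [11,12]: after

#1, #3, #4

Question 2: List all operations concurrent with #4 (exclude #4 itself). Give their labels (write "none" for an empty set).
#4 spans [6,9]; an op avoiding the whole window 6..9 is ordered, any other is concurrent
#1 [1,3]: before
#2 [2,7]: concurrent
#3 [4,5]: before
#5 [8,10]: concurrent
#6 [11,12]: after

#2, #5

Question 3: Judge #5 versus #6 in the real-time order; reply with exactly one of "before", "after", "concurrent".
#5 spans [8,10], #6 spans [11,12]
resp(#5)=10 < inv(#6)=11

before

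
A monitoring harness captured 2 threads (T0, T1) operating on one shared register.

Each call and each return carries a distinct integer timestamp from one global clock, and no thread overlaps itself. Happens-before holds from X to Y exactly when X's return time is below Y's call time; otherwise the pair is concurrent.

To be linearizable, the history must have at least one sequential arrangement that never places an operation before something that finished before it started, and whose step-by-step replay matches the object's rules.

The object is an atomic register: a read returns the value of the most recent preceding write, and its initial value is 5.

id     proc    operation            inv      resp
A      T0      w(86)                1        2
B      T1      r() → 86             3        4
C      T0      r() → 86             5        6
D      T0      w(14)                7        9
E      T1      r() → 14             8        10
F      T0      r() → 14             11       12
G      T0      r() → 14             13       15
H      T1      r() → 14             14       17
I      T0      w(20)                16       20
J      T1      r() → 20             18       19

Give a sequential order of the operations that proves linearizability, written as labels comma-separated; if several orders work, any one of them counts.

A, B, C, D, E, F, G, H, I, J

1. A w(86), leaving value 86
2. B r() → 86, leaving value 86
3. C r() → 86, leaving value 86
4. D w(14), leaving value 14
5. E r() → 14, leaving value 14
6. F r() → 14, leaving value 14
7. G r() → 14, leaving value 14
8. H r() → 14, leaving value 14
9. I w(20), leaving value 20
10. J r() → 20, leaving value 20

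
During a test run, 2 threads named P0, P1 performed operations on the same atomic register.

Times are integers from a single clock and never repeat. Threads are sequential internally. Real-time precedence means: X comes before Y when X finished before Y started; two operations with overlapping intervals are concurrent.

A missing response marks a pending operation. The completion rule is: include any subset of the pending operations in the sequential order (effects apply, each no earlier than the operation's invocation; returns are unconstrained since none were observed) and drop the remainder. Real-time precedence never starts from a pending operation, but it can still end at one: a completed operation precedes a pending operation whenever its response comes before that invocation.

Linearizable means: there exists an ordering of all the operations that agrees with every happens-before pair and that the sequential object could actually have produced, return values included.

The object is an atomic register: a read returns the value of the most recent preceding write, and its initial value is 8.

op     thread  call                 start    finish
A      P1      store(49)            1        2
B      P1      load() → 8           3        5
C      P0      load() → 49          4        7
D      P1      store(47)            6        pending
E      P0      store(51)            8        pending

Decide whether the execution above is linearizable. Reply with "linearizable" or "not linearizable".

not linearizable

events 1..4 are fine; event 5 — the response of B at time 5 — makes the prefix non-linearizable
a single order respects real time; the 2 completed atomic register operations fail replay along it
every completion of the 1 pending operation (C) was checked; none linearizes
one such order, A, B (pending dropped), breaks at step 2 where B load() → 8 is illegal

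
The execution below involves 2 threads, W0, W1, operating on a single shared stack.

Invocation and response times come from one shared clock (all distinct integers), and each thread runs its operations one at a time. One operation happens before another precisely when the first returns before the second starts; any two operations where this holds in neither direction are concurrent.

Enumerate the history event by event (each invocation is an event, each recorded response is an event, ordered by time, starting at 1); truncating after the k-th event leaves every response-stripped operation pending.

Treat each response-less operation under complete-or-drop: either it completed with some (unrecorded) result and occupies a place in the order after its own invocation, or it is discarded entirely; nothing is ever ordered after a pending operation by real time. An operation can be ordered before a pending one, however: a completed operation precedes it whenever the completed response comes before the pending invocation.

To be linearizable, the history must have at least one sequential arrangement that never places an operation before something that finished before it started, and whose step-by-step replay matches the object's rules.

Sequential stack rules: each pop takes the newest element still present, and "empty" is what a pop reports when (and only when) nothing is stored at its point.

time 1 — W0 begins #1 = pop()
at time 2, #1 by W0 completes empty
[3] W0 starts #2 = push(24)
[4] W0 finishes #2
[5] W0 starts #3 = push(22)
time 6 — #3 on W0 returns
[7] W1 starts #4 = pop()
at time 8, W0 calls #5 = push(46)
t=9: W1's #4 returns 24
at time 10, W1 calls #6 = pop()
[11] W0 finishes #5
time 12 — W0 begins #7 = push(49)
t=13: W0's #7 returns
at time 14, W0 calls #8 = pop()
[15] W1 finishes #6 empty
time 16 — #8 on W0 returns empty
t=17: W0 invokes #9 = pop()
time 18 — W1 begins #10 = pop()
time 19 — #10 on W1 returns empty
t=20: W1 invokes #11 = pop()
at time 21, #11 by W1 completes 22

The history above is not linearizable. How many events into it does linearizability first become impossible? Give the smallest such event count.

9

a valid linearization of events 1..8 exists, for instance #1, #2, #3:
1. #1 pop() → empty, leaving stack <>
2. #2 push(24), leaving stack <24>
3. #3 push(22), leaving stack <24,22>
event 9 — #4's response, time 9 — after it, nothing linearizes
every completion of the 1 pending operation (#5) was checked; none linearizes
one such order, #1, #2, #3, #4 (pending dropped), breaks at step 4 where #4 pop() → 24 is illegal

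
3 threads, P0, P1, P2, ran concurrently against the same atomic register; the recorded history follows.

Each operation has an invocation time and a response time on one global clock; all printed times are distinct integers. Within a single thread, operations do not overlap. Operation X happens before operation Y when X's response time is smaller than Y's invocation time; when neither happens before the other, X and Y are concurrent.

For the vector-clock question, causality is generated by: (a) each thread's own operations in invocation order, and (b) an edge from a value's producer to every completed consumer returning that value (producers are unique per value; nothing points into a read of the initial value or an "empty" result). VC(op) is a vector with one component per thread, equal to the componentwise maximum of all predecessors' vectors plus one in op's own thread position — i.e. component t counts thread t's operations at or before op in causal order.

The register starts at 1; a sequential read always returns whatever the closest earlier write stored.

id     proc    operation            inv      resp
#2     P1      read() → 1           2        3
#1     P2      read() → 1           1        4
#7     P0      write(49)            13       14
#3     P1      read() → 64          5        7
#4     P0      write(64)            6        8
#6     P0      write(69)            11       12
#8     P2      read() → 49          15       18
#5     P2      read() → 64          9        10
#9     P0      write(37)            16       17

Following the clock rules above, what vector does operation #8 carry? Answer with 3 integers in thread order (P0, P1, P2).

(3, 0, 3)

invoked at 1, #1 has no predecessors; its own P2 bump gives (0, 0, 1)
invoked at 2, #2 has no predecessors; its own P1 bump gives (0, 1, 0)
invoked at 6, #4 has no predecessors; its own P0 bump gives (1, 0, 0)
merge at #6 (invoked 11): VC(#4)=(1, 0, 0), own-thread bump on P0 → (2, 0, 0)
merge at #5 (invoked 9): VC(#1)=(0, 0, 1), VC(#4)=(1, 0, 0), own-thread bump on P2 → (1, 0, 2)
merge at #3 (invoked 5): VC(#2)=(0, 1, 0), VC(#4)=(1, 0, 0), own-thread bump on P1 → (1, 2, 0)
merge at #7 (invoked 13): VC(#6)=(2, 0, 0), own-thread bump on P0 → (3, 0, 0)
merge at #9 (invoked 16): VC(#7)=(3, 0, 0), own-thread bump on P0 → (4, 0, 0)
merge at #8 (invoked 15): VC(#5)=(1, 0, 2), VC(#7)=(3, 0, 0), own-thread bump on P2 → (3, 0, 3)
target: VC(#8) = (3, 0, 3)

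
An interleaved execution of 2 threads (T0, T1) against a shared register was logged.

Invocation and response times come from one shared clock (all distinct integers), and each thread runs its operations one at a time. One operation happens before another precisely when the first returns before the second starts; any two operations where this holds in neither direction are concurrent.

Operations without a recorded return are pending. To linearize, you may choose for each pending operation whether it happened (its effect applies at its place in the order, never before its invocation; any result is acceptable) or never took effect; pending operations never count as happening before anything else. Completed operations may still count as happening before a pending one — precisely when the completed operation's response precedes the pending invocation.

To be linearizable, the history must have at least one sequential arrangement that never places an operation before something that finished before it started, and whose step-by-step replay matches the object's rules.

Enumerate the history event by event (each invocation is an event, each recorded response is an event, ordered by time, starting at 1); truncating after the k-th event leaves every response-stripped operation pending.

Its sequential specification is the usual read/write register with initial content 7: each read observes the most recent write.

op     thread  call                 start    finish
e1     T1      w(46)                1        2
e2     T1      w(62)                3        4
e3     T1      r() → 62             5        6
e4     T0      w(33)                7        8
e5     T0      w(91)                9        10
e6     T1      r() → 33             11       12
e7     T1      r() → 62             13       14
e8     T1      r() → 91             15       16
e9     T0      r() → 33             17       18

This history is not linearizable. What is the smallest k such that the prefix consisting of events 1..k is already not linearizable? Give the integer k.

12

one valid order for events 1..11 is e1, e2, e3, e4, e5:
step 1: e1 w(46) — value 46
step 2: e2 w(62) — value 62
step 3: e3 r() → 62 — value 62
step 4: e4 w(33) — value 33
step 5: e5 w(91) — value 91
once event 12 joins (e6's response, time 12), exhaustive search finds no witness
for example e1, e2, e3, e4, e5, e6 fails at step 6: e6 r() → 33 is not legal there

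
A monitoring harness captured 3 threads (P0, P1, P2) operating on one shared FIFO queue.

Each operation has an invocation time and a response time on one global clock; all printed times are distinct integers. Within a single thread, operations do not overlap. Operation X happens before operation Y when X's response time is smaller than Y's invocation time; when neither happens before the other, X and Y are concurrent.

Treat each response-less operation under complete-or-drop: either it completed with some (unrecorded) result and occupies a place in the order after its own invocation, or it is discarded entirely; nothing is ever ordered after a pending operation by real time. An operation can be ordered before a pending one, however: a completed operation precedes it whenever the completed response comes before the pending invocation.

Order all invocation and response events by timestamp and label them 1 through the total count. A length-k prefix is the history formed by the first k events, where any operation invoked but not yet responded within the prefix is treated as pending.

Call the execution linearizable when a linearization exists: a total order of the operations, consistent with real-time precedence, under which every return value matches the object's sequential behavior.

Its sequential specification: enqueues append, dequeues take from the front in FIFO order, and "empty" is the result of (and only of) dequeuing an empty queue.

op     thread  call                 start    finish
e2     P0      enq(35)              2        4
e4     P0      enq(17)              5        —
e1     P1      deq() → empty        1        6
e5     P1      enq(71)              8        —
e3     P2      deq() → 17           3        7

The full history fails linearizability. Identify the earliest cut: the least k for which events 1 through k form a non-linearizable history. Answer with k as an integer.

events 1..6 are still linearizable — one witness is e1, e2:
after step 1 (e1 deq() → empty): queue <>
after step 2 (e2 enq(35)): queue <35>
adding event 7 (e3 responds at 7) leaves no legal real-time order
completion choices over the 1 pending operation (e4) were checked; none helps
sample order e1, e2, e3 (pending dropped) stalls at step 3 — e3 deq() → 17 has no legal effect
sample order e1, e3, e2 (pending dropped) stalls at step 2 — e3 deq() → 17 has no legal effect

7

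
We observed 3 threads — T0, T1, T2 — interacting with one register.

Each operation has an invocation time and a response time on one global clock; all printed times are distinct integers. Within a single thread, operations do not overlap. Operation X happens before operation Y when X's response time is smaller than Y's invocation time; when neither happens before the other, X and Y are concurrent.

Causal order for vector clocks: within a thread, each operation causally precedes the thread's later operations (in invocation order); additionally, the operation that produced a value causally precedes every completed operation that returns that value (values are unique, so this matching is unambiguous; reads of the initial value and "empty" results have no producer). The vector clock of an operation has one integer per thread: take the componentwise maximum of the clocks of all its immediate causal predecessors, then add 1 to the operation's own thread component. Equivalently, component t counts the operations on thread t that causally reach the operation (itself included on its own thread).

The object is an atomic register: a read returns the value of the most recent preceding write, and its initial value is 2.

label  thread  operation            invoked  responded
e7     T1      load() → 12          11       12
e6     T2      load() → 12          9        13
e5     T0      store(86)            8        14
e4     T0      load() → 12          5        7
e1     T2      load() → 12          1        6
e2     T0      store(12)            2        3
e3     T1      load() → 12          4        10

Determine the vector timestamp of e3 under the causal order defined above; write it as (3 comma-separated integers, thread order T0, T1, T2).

(1, 1, 0)

e2 (invocation 2): nothing precedes it; T0's component alone gives (1, 0, 0)
VC(e1, invoked at 1): max of VC(e2)=(1, 0, 0), then +1 on thread T2 → (1, 0, 1)
VC(e3, invoked at 4): max of VC(e2)=(1, 0, 0), then +1 on thread T1 → (1, 1, 0)
VC(e4, invoked at 5): max of VC(e2)=(1, 0, 0), then +1 on thread T0 → (2, 0, 0)
VC(e6, invoked at 9): max of VC(e1)=(1, 0, 1), VC(e2)=(1, 0, 0), then +1 on thread T2 → (1, 0, 2)
VC(e7, invoked at 11): max of VC(e2)=(1, 0, 0), VC(e3)=(1, 1, 0), then +1 on thread T1 → (1, 2, 0)
VC(e5, invoked at 8): max of VC(e4)=(2, 0, 0), then +1 on thread T0 → (3, 0, 0)
target: VC(e3) = (1, 1, 0)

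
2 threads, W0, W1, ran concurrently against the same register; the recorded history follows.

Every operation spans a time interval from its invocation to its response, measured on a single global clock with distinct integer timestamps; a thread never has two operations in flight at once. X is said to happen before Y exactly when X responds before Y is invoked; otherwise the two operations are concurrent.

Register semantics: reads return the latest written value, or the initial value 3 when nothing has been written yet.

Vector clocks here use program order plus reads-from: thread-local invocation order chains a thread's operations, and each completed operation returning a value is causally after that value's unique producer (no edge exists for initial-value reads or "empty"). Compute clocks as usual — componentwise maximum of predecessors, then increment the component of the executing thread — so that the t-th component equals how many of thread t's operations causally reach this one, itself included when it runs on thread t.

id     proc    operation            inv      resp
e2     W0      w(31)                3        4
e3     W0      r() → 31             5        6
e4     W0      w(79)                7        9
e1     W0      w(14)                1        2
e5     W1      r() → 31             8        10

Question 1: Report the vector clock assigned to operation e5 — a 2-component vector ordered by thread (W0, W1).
Answer: (2, 1)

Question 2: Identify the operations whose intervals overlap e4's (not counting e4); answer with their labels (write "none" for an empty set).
Answer: e5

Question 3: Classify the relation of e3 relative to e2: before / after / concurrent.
Answer: after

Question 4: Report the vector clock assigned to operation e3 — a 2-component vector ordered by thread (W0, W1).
Answer: (3, 0)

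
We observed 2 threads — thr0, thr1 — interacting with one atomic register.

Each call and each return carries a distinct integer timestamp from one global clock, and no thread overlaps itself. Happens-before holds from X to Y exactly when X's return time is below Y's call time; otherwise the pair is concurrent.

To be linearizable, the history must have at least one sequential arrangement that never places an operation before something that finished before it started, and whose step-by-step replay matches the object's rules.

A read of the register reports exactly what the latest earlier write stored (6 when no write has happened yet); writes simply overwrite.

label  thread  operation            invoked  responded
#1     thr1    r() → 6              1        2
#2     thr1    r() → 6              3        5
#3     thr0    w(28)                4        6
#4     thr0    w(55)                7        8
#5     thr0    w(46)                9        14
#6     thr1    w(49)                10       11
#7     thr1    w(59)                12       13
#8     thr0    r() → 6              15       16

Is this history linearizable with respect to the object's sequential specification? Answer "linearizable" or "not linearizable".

not linearizable

cut after 15 events: linearizable; cut after 16 events (#8 responds, time 16): not linearizable
checked exhaustively: 6 real-time-consistent orders of 8 completed operations, zero legal atomic register replays
take #1, #2, #3, #4, #5, #6, #7, #8: step 8 already fails, because #8 r() → 6 cannot occur there
take #1, #2, #3, #4, #6, #5, #7, #8: step 8 already fails, because #8 r() → 6 cannot occur there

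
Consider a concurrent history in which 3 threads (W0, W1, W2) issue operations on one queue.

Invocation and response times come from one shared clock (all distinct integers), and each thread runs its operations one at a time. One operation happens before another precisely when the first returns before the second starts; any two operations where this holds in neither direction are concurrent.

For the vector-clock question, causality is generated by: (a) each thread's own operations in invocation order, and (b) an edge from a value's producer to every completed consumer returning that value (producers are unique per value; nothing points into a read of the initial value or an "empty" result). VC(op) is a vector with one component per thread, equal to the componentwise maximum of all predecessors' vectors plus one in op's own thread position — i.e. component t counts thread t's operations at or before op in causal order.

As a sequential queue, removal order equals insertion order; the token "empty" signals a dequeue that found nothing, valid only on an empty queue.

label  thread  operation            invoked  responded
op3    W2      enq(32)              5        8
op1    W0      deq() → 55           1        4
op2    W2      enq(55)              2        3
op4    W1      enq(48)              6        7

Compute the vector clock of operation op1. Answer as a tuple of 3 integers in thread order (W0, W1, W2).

no predecessors for op2 (invoked 2): W2 increments from zero → (0, 0, 1)
no predecessors for op4 (invoked 6): W1 increments from zero → (0, 1, 0)
op3 (invocation 5): componentwise max over VC(op2)=(0, 0, 1), +1 at W2, giving (0, 0, 2)
op1 (invocation 1): componentwise max over VC(op2)=(0, 0, 1), +1 at W0, giving (1, 0, 1)
target: VC(op1) = (1, 0, 1)

(1, 0, 1)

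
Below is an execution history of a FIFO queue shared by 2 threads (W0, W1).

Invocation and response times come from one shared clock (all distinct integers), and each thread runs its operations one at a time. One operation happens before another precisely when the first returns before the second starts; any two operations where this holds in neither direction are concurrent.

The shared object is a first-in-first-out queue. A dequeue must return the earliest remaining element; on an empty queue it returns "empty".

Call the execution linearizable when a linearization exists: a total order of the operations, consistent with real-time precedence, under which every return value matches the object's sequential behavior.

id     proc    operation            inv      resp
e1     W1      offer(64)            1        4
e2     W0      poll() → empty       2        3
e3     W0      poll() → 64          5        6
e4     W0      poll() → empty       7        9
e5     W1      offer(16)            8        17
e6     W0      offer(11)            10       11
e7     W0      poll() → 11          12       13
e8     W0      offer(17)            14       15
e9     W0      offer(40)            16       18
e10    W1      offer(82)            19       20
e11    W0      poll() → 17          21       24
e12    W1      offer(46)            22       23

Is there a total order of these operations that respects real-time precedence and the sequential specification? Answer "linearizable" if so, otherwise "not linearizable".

witness order: e2, e1, e3, e4, e6, e7, e8, e5, e9, e10, e11, e12
1. e2 poll() → empty, leaving queue <>
2. e1 offer(64), leaving queue <64>
3. e3 poll() → 64, leaving queue <>
4. e4 poll() → empty, leaving queue <>
5. e6 offer(11), leaving queue <11>
6. e7 poll() → 11, leaving queue <>
7. e8 offer(17), leaving queue <17>
8. e5 offer(16), leaving queue <17,16>
9. e9 offer(40), leaving queue <17,16,40>
10. e10 offer(82), leaving queue <17,16,40,82>
11. e11 poll() → 17, leaving queue <16,40,82>
12. e12 offer(46), leaving queue <16,40,82,46>

linearizable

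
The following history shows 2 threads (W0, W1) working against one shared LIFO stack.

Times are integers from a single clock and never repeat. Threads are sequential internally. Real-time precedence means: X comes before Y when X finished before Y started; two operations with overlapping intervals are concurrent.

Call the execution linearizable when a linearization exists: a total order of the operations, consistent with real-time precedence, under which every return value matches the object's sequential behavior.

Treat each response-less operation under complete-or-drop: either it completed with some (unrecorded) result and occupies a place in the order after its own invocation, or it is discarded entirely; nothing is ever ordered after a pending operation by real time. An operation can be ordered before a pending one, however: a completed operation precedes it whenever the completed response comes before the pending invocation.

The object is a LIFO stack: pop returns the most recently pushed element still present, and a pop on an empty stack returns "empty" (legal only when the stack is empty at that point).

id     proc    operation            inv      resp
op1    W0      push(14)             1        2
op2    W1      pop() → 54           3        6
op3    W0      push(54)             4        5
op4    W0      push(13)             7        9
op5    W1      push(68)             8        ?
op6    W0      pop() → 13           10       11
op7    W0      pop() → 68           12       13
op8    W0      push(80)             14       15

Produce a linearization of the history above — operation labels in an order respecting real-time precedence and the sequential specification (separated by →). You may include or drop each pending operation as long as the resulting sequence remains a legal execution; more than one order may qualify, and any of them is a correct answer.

1. op1 push(14), leaving stack <14>
2. op3 push(54), leaving stack <14,54>
3. op2 pop() → 54, leaving stack <14>
4. op4 push(13), leaving stack <14,13>
5. op6 pop() → 13, leaving stack <14>
6. op5 push(68) (pending, included), leaving stack <14,68>
7. op7 pop() → 68, leaving stack <14>
8. op8 push(80), leaving stack <14,80>

op1 → op3 → op2 → op4 → op6 → op5 → op7 → op8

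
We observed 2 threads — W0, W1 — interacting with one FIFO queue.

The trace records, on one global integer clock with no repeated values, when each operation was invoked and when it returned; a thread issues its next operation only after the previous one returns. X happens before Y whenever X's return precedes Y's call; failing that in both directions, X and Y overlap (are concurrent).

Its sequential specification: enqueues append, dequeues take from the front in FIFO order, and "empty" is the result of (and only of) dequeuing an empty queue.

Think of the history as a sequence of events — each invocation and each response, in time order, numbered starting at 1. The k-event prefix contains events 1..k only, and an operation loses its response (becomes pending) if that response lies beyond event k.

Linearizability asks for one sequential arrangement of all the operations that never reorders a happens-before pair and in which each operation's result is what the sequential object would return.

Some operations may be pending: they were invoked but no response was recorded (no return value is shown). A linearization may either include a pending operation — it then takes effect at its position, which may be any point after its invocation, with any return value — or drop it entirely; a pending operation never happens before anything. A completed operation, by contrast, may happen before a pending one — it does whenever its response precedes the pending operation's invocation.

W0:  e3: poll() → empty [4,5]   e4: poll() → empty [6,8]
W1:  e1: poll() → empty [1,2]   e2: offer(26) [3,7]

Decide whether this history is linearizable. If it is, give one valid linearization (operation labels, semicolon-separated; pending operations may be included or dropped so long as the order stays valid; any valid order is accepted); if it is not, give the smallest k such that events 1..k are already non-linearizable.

linearizable — witness: e1; e3; e4; e2

after step 1 (e1 poll() → empty): queue <>
after step 2 (e3 poll() → empty): queue <>
after step 3 (e4 poll() → empty): queue <>
after step 4 (e2 offer(26)): queue <26>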